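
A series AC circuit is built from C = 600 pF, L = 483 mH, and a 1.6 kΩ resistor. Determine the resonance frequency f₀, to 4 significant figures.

ω₀ = 1/√(LC) = 1/√(0.483 × 6e-10) = 58740 rad/s
f₀ = ω₀/(2π) = 9.349 kHz

9.349 kHz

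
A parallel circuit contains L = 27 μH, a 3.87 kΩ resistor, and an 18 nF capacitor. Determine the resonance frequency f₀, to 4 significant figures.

ω₀ = 1/√(LC) = 1/√(2.7e-05 × 1.8e-08) = 1.434e+06 rad/s
f₀ = ω₀/(2π) = 228.3 kHz

228.3 kHz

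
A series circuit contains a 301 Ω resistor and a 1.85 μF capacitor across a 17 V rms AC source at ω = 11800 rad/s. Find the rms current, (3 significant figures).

X_C = 1/(ωC) = 45.8 Ω
Z = 301 − j45.8 Ω
|Z| = √(301² + 45.8²) = 304 Ω
I = V/|Z| = 17/304 = 55.8 mA

55.8 mA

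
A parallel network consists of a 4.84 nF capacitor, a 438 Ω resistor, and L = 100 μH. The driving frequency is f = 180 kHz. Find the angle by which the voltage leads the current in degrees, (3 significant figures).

ω = 2πf = 1.131e+06 rad/s
X_L = ωL = 113 Ω
X_C = 1/(ωC) = 183 Ω
Parallel: admittances add. Y = 1/R + 1/(jωL) + jωC
Y = (0.00228 − j0.00337) S
|Y| = 0.00407 S → |Z| = 1/|Y| = 246 Ω, ∠Z = −∠Y = 55.9°

55.9°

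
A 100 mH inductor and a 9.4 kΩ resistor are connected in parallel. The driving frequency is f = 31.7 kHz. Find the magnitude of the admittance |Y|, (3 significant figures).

ω = 2πf = 199200 rad/s
X_L = ωL = 19900 Ω
Parallel: admittances add. Y = 1/R + 1/(jωL)
Y = (0.000106 − j5.02e-05) S
|Y| = 0.000118 S → |Z| = 1/|Y| = 8500 Ω, ∠Z = −∠Y = 25.3°

118 μS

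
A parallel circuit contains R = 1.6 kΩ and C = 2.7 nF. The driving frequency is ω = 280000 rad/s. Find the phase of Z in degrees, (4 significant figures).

-50.42°

X_C = 1/(ωC) = 1323 Ω
Parallel: admittances add. Y = 1/R + jωC
Y = (0.0006250 + j0.0007560) S
|Y| = 0.0009809 S → |Z| = 1/|Y| = 1019 Ω, ∠Z = −∠Y = -50.42°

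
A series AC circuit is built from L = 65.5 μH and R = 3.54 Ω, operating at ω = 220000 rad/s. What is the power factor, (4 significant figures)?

0.2386

X_L = ωL = 14.41 Ω
Z = 3.540 + j14.41 Ω
|Z| = √(3.540² + 14.41²) = 14.84 Ω
∠Z = arctan(14.41/3.540) = 76.20°
cos φ = cos(76.20°) = 0.2386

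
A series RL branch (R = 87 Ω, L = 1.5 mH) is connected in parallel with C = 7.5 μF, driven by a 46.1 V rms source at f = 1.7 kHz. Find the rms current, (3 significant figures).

3.64 A

ω = 2πf = 10680 rad/s
X_L = ωL = 16.0 Ω
X_C = 1/(ωC) = 12.5 Ω
Branch 1 (R+jX_L): Z₁ = 87.0 + j16.0 Ω, |Z₁| = 88.5 Ω
Branch 2 (−jX_C): Z₂ = −j12.5 Ω
Parallel: Z = Z₁Z₂/(Z₁+Z₂), |Z| = 12.7 Ω, ∠Z = -81.9°
I = V/|Z| = 46.1/12.7 = 3.64 A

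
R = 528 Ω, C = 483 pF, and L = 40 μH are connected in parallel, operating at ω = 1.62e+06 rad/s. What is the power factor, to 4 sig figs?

0.1282

X_L = ωL = 64.80 Ω
X_C = 1/(ωC) = 1278 Ω
Parallel: admittances add. Y = 1/R + 1/(jωL) + jωC
Y = (0.001894 − j0.01465) S
|Y| = 0.01477 S → |Z| = 1/|Y| = 67.70 Ω, ∠Z = −∠Y = 82.63°
cos φ = cos(82.63°) = 0.1282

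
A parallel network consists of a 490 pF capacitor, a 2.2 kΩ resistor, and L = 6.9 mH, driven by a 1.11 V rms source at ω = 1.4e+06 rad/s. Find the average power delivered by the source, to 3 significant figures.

X_L = ωL = 9660 Ω
X_C = 1/(ωC) = 1460 Ω
Parallel: admittances add. Y = 1/R + 1/(jωL) + jωC
Y = (0.000455 + j0.000582) S
|Y| = 0.000739 S → |Z| = 1/|Y| = 1350 Ω, ∠Z = −∠Y = -52.0°
I = V/|Z| = 820 μA
P = VI cos φ = 1.11 × 0.000820 × cos(-52.0°) = 560 μW

560 μW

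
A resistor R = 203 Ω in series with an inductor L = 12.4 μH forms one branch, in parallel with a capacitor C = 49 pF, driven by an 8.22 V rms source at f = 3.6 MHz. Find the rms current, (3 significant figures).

ω = 2πf = 2.262e+07 rad/s
X_L = ωL = 280 Ω
X_C = 1/(ωC) = 902 Ω
Branch 1 (R+jX_L): Z₁ = 203 + j280 Ω, |Z₁| = 346 Ω
Branch 2 (−jX_C): Z₂ = −j902 Ω
Parallel: Z = Z₁Z₂/(Z₁+Z₂), |Z| = 478 Ω, ∠Z = 36.0°
I = V/|Z| = 8.22/478 = 17.2 mA

17.2 mA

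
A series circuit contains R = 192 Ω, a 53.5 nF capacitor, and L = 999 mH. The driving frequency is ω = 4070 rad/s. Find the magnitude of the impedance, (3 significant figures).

X_L = ωL = 4070 Ω
X_C = 1/(ωC) = 4590 Ω
Net reactance X = X_L − X_C = -527 Ω
Z = 192 − j527 Ω
|Z| = √(192² + 527²) = 561 Ω

561 Ω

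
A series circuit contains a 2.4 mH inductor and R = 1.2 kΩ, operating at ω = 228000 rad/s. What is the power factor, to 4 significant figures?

X_L = ωL = 547.2 Ω
Z = 1200 + j547.2 Ω
|Z| = √(1200² + 547.2²) = 1319 Ω
∠Z = arctan(547.2/1200) = 24.51°
cos φ = cos(24.51°) = 0.9099

0.9099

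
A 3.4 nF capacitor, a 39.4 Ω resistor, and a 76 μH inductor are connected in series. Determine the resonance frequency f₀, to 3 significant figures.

313 kHz

ω₀ = 1/√(LC) = 1/√(7.6e-05 × 3.4e-09) = 1.967e+06 rad/s
f₀ = ω₀/(2π) = 313 kHz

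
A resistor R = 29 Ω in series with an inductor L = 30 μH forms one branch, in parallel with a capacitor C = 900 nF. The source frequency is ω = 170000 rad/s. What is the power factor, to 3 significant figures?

0.222

X_L = ωL = 5.10 Ω
X_C = 1/(ωC) = 6.54 Ω
Branch 1 (R+jX_L): Z₁ = 29.0 + j5.10 Ω, |Z₁| = 29.4 Ω
Branch 2 (−jX_C): Z₂ = −j6.54 Ω
Parallel: Z = Z₁Z₂/(Z₁+Z₂), |Z| = 6.63 Ω, ∠Z = -77.2°
cos φ = cos(-77.2°) = 0.222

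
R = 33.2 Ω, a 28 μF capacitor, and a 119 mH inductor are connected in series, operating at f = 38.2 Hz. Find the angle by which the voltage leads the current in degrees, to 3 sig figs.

ω = 2πf = 240.0 rad/s
X_L = ωL = 28.6 Ω
X_C = 1/(ωC) = 149 Ω
Net reactance X = X_L − X_C = -120 Ω
Z = 33.2 − j120 Ω
|Z| = √(33.2² + 120²) = 125 Ω
∠Z = arctan(-120/33.2) = -74.6°

-74.6°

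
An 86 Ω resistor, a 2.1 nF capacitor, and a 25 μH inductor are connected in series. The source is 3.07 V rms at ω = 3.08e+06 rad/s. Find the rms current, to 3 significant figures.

26.5 mA

X_L = ωL = 77.0 Ω
X_C = 1/(ωC) = 155 Ω
Net reactance X = X_L − X_C = -77.6 Ω
Z = 86.0 − j77.6 Ω
|Z| = √(86.0² + 77.6²) = 116 Ω
I = V/|Z| = 3.07/116 = 26.5 mA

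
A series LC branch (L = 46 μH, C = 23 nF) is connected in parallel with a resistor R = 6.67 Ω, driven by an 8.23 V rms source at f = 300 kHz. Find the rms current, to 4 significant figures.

1.241 A

ω = 2πf = 1.885e+06 rad/s
X_L = ωL = 86.71 Ω
X_C = 1/(ωC) = 23.07 Ω
Branch 1: Z₁ = R = 6.670 Ω
Branch 2 (series LC): Z₂ = j(X_L − X_C) = j63.64 Ω
Parallel: Z = Z₁Z₂/(Z₁+Z₂), |Z| = 6.634 Ω, ∠Z = 5.983°
I = V/|Z| = 8.23/6.634 = 1.241 A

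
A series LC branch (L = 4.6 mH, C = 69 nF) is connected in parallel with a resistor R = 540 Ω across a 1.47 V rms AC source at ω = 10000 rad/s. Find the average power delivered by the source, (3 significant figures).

X_L = ωL = 46.0 Ω
X_C = 1/(ωC) = 1450 Ω
Branch 1: Z₁ = R = 540 Ω
Branch 2 (series LC): Z₂ = j(X_L − X_C) = −j1400 Ω
Parallel: Z = Z₁Z₂/(Z₁+Z₂), |Z| = 504 Ω, ∠Z = -21.0°
I = V/|Z| = 2.92 mA
P = VI cos φ = 1.47 × 0.00292 × cos(-21.0°) = 4.00 mW

4.00 mW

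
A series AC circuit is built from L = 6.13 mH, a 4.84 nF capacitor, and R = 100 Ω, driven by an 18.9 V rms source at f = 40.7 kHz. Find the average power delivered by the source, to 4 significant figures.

60.85 mW

ω = 2πf = 255700 rad/s
X_L = ωL = 1568 Ω
X_C = 1/(ωC) = 807.9 Ω
Net reactance X = X_L − X_C = 759.7 Ω
Z = 100.0 + j759.7 Ω
|Z| = √(100.0² + 759.7²) = 766.2 Ω
∠Z = arctan(759.7/100.0) = 82.50°
I = V/|Z| = 24.67 mA
P = VI cos φ = 18.9 × 0.02467 × cos(82.50°) = 60.85 mW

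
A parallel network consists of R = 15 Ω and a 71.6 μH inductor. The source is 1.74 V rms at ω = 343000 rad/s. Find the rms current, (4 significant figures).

X_L = ωL = 24.56 Ω
Parallel: admittances add. Y = 1/R + 1/(jωL)
Y = (0.06667 − j0.04072) S
|Y| = 0.07812 S → |Z| = 1/|Y| = 12.80 Ω, ∠Z = −∠Y = 31.42°
I = V/|Z| = 1.74/12.80 = 135.9 mA

135.9 mA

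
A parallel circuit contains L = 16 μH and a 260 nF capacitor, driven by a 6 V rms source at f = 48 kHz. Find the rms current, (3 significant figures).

ω = 2πf = 301600 rad/s
X_L = ωL = 4.83 Ω
X_C = 1/(ωC) = 12.8 Ω
Parallel: admittances add. Y = 1/(jωL) + jωC
Y = (0 − j0.129) S
|Y| = 0.129 S → |Z| = 1/|Y| = 7.76 Ω, ∠Z = −∠Y = 90.0°
I = V/|Z| = 6/7.76 = 773 mA

773 mA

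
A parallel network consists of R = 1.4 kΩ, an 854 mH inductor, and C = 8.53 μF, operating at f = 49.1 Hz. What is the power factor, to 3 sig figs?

ω = 2πf = 308.5 rad/s
X_L = ωL = 263 Ω
X_C = 1/(ωC) = 380 Ω
Parallel: admittances add. Y = 1/R + 1/(jωL) + jωC
Y = (0.000714 − j0.00116) S
|Y| = 0.00137 S → |Z| = 1/|Y| = 732 Ω, ∠Z = −∠Y = 58.5°
cos φ = cos(58.5°) = 0.523

0.523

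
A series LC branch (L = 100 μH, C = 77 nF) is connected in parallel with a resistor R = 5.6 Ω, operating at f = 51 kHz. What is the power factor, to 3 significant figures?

ω = 2πf = 320400 rad/s
X_L = ωL = 32.0 Ω
X_C = 1/(ωC) = 40.5 Ω
Branch 1: Z₁ = R = 5.60 Ω
Branch 2 (series LC): Z₂ = j(X_L − X_C) = −j8.48 Ω
Parallel: Z = Z₁Z₂/(Z₁+Z₂), |Z| = 4.67 Ω, ∠Z = -33.4°
cos φ = cos(-33.4°) = 0.835

0.835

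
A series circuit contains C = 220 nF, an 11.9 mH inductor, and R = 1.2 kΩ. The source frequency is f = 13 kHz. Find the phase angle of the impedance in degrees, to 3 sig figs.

ω = 2πf = 81680 rad/s
X_L = ωL = 972 Ω
X_C = 1/(ωC) = 55.6 Ω
Net reactance X = X_L − X_C = 916 Ω
Z = 1200 + j916 Ω
|Z| = √(1200² + 916²) = 1510 Ω
∠Z = arctan(916/1200) = 37.4°

37.4°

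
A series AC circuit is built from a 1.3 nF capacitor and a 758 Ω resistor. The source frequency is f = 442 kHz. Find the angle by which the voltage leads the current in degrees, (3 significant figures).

-20.1°

ω = 2πf = 2.777e+06 rad/s
X_C = 1/(ωC) = 277 Ω
Z = 758 − j277 Ω
|Z| = √(758² + 277²) = 807 Ω
∠Z = arctan(-277/758) = -20.1°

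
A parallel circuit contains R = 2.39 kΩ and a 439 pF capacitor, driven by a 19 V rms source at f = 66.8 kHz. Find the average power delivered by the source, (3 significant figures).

151 mW

ω = 2πf = 419700 rad/s
X_C = 1/(ωC) = 5430 Ω
Parallel: admittances add. Y = 1/R + jωC
Y = (0.000418 + j0.000184) S
|Y| = 0.000457 S → |Z| = 1/|Y| = 2190 Ω, ∠Z = −∠Y = -23.8°
I = V/|Z| = 8.69 mA
P = VI cos φ = 19 × 0.00869 × cos(-23.8°) = 151 mW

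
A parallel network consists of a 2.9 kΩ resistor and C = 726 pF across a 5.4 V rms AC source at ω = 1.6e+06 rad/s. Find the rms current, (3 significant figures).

X_C = 1/(ωC) = 861 Ω
Parallel: admittances add. Y = 1/R + jωC
Y = (0.000345 + j0.00116) S
|Y| = 0.00121 S → |Z| = 1/|Y| = 825 Ω, ∠Z = −∠Y = -73.5°
I = V/|Z| = 5.4/825 = 6.54 mA

6.54 mA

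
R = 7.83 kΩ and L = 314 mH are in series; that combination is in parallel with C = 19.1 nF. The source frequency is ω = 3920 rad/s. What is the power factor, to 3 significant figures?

X_L = ωL = 1230 Ω
X_C = 1/(ωC) = 13400 Ω
Branch 1 (R+jX_L): Z₁ = 7830 + j1230 Ω, |Z₁| = 7930 Ω
Branch 2 (−jX_C): Z₂ = −j13400 Ω
Parallel: Z = Z₁Z₂/(Z₁+Z₂), |Z| = 7330 Ω, ∠Z = -23.9°
cos φ = cos(-23.9°) = 0.914

0.914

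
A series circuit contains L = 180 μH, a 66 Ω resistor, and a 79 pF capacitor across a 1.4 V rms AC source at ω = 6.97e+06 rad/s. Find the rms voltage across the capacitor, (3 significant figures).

X_L = ωL = 1250 Ω
X_C = 1/(ωC) = 1820 Ω
Net reactance X = X_L − X_C = -562 Ω
Z = 66.0 − j562 Ω
|Z| = √(66.0² + 562²) = 565 Ω
I = V/|Z| = 2.48 mA
V_C = I·|Z_C| = 0.00248 × 1820 = 4.50 V

4.50 V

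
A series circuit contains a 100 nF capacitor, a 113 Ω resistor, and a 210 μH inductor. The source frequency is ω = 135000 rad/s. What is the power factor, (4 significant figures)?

0.9270

X_L = ωL = 28.35 Ω
X_C = 1/(ωC) = 74.07 Ω
Net reactance X = X_L − X_C = -45.72 Ω
Z = 113.0 − j45.72 Ω
|Z| = √(113.0² + 45.72²) = 121.9 Ω
∠Z = arctan(-45.72/113.0) = -22.03°
cos φ = cos(-22.03°) = 0.9270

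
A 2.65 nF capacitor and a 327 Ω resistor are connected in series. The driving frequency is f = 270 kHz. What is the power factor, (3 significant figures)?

ω = 2πf = 1.696e+06 rad/s
X_C = 1/(ωC) = 222 Ω
Z = 327 − j222 Ω
|Z| = √(327² + 222²) = 395 Ω
∠Z = arctan(-222/327) = -34.2°
cos φ = cos(-34.2°) = 0.827

0.827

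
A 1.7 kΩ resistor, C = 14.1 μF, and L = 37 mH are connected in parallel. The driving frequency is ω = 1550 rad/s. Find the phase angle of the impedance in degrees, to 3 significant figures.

-82.4°

X_L = ωL = 57.3 Ω
X_C = 1/(ωC) = 45.8 Ω
Parallel: admittances add. Y = 1/R + 1/(jωL) + jωC
Y = (0.000588 + j0.00442) S
|Y| = 0.00446 S → |Z| = 1/|Y| = 224 Ω, ∠Z = −∠Y = -82.4°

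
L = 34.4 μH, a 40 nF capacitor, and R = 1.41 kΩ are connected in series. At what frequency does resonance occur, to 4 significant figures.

135.7 kHz

ω₀ = 1/√(LC) = 1/√(3.44e-05 × 4e-08) = 852500 rad/s
f₀ = ω₀/(2π) = 135.7 kHz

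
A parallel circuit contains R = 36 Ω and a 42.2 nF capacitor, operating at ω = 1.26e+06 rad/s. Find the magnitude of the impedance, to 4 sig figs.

16.67 Ω

X_C = 1/(ωC) = 18.81 Ω
Parallel: admittances add. Y = 1/R + jωC
Y = (0.02778 + j0.05317) S
|Y| = 0.05999 S → |Z| = 1/|Y| = 16.67 Ω, ∠Z = −∠Y = -62.42°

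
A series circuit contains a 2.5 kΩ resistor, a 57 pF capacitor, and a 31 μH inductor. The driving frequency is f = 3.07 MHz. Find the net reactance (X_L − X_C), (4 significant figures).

-311.5 Ω

ω = 2πf = 1.929e+07 rad/s
X_L = ωL = 598.0 Ω
X_C = 1/(ωC) = 909.5 Ω
X = 598.0 − 909.5 = -311.5 Ω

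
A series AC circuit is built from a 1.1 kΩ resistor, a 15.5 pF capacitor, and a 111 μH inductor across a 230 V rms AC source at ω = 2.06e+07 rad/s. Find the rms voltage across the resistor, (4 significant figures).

182.4 V

X_L = ωL = 2287 Ω
X_C = 1/(ωC) = 3132 Ω
Net reactance X = X_L − X_C = -845.3 Ω
Z = 1100 − j845.3 Ω
|Z| = √(1100² + 845.3²) = 1387 Ω
I = V/|Z| = 165.8 mA
V_R = I·|Z_R| = 0.1658 × 1100 = 182.4 V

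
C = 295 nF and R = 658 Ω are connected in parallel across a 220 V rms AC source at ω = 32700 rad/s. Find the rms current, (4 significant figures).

2.148 A

X_C = 1/(ωC) = 103.7 Ω
Parallel: admittances add. Y = 1/R + jωC
Y = (0.001520 + j0.009646) S
|Y| = 0.009765 S → |Z| = 1/|Y| = 102.4 Ω, ∠Z = −∠Y = -81.05°
I = V/|Z| = 220/102.4 = 2.148 A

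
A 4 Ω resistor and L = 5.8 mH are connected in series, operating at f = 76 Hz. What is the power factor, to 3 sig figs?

0.822

ω = 2πf = 477.5 rad/s
X_L = ωL = 2.77 Ω
Z = 4.00 + j2.77 Ω
|Z| = √(4.00² + 2.77²) = 4.87 Ω
∠Z = arctan(2.77/4.00) = 34.7°
cos φ = cos(34.7°) = 0.822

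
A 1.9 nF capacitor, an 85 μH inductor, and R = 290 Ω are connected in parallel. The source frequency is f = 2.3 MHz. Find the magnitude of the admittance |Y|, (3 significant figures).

26.9 mS

ω = 2πf = 1.445e+07 rad/s
X_L = ωL = 1230 Ω
X_C = 1/(ωC) = 36.4 Ω
Parallel: admittances add. Y = 1/R + 1/(jωL) + jωC
Y = (0.00345 + j0.0266) S
|Y| = 0.0269 S → |Z| = 1/|Y| = 37.2 Ω, ∠Z = −∠Y = -82.6°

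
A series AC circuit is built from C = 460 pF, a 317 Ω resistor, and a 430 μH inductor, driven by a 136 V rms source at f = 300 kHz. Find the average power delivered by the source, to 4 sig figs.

26.90 W

ω = 2πf = 1.885e+06 rad/s
X_L = ωL = 810.5 Ω
X_C = 1/(ωC) = 1153 Ω
Net reactance X = X_L − X_C = -342.8 Ω
Z = 317.0 − j342.8 Ω
|Z| = √(317.0² + 342.8²) = 466.9 Ω
∠Z = arctan(-342.8/317.0) = -47.24°
I = V/|Z| = 291.3 mA
P = VI cos φ = 136 × 0.2913 × cos(-47.24°) = 26.90 W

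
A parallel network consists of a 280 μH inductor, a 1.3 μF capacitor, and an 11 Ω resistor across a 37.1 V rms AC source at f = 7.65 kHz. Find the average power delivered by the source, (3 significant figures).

ω = 2πf = 48070 rad/s
X_L = ωL = 13.5 Ω
X_C = 1/(ωC) = 16.0 Ω
Parallel: admittances add. Y = 1/R + 1/(jωL) + jωC
Y = (0.0909 − j0.0118) S
|Y| = 0.0917 S → |Z| = 1/|Y| = 10.9 Ω, ∠Z = −∠Y = 7.41°
I = V/|Z| = 3.40 A
P = VI cos φ = 37.1 × 3.40 × cos(7.41°) = 125 W

125 W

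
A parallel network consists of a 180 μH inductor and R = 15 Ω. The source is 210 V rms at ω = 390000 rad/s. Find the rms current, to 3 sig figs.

14.3 A

X_L = ωL = 70.2 Ω
Parallel: admittances add. Y = 1/R + 1/(jωL)
Y = (0.0667 − j0.0142) S
|Y| = 0.0682 S → |Z| = 1/|Y| = 14.7 Ω, ∠Z = −∠Y = 12.1°
I = V/|Z| = 210/14.7 = 14.3 A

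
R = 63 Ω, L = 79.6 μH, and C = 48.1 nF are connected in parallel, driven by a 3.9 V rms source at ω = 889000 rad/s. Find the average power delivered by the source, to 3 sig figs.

X_L = ωL = 70.8 Ω
X_C = 1/(ωC) = 23.4 Ω
Parallel: admittances add. Y = 1/R + 1/(jωL) + jωC
Y = (0.0159 + j0.0286) S
|Y| = 0.0327 S → |Z| = 1/|Y| = 30.5 Ω, ∠Z = −∠Y = -61.0°
I = V/|Z| = 128 mA
P = VI cos φ = 3.9 × 0.128 × cos(-61.0°) = 241 mW

241 mW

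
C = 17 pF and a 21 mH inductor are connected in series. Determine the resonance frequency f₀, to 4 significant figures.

266.4 kHz

ω₀ = 1/√(LC) = 1/√(0.021 × 1.7e-11) = 1.674e+06 rad/s
f₀ = ω₀/(2π) = 266.4 kHz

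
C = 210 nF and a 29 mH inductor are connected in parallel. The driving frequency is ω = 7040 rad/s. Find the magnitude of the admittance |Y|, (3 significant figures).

X_L = ωL = 204 Ω
X_C = 1/(ωC) = 676 Ω
Parallel: admittances add. Y = 1/(jωL) + jωC
Y = (0 − j0.00342) S
|Y| = 0.00342 S → |Z| = 1/|Y| = 292 Ω, ∠Z = −∠Y = 90.0°

3.42 mS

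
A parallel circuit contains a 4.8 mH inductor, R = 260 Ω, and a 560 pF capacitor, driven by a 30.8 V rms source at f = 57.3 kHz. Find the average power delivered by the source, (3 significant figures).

ω = 2πf = 360000 rad/s
X_L = ωL = 1730 Ω
X_C = 1/(ωC) = 4960 Ω
Parallel: admittances add. Y = 1/R + 1/(jωL) + jωC
Y = (0.00385 − j0.000377) S
|Y| = 0.00386 S → |Z| = 1/|Y| = 259 Ω, ∠Z = −∠Y = 5.60°
I = V/|Z| = 119 mA
P = VI cos φ = 30.8 × 0.119 × cos(5.60°) = 3.65 W

3.65 W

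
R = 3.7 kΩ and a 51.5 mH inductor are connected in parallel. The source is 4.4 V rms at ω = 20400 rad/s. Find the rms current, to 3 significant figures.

4.35 mA

X_L = ωL = 1050 Ω
Parallel: admittances add. Y = 1/R + 1/(jωL)
Y = (0.000270 − j0.000952) S
|Y| = 0.000989 S → |Z| = 1/|Y| = 1010 Ω, ∠Z = −∠Y = 74.1°
I = V/|Z| = 4.4/1010 = 4.35 mA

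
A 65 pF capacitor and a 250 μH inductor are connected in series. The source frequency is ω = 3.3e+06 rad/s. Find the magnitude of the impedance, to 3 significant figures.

3840 Ω

X_L = ωL = 825 Ω
X_C = 1/(ωC) = 4660 Ω
Net reactance X = X_L − X_C = -3840 Ω
Z = − j3840 Ω
|Z| = √(0² + 3840²) = 3840 Ω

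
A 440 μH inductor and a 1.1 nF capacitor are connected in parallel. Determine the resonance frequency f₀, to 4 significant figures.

ω₀ = 1/√(LC) = 1/√(0.00044 × 1.1e-09) = 1.437e+06 rad/s
f₀ = ω₀/(2π) = 228.8 kHz

228.8 kHz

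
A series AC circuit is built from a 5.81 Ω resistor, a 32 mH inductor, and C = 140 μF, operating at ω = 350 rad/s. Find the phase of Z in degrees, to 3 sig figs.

X_L = ωL = 11.2 Ω
X_C = 1/(ωC) = 20.4 Ω
Net reactance X = X_L − X_C = -9.21 Ω
Z = 5.81 − j9.21 Ω
|Z| = √(5.81² + 9.21²) = 10.9 Ω
∠Z = arctan(-9.21/5.81) = -57.7°

-57.7°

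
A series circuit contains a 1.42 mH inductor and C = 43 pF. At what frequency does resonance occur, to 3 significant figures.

ω₀ = 1/√(LC) = 1/√(0.00142 × 4.3e-11) = 4.047e+06 rad/s
f₀ = ω₀/(2π) = 644 kHz

644 kHz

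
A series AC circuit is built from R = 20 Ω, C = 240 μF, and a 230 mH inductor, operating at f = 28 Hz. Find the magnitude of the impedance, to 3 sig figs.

ω = 2πf = 175.9 rad/s
X_L = ωL = 40.5 Ω
X_C = 1/(ωC) = 23.7 Ω
Net reactance X = X_L − X_C = 16.8 Ω
Z = 20.0 + j16.8 Ω
|Z| = √(20.0² + 16.8²) = 26.1 Ω

26.1 Ω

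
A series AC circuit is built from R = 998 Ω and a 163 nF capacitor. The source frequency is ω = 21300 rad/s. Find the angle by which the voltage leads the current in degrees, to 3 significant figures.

-16.1°

X_C = 1/(ωC) = 288 Ω
Z = 998 − j288 Ω
|Z| = √(998² + 288²) = 1040 Ω
∠Z = arctan(-288/998) = -16.1°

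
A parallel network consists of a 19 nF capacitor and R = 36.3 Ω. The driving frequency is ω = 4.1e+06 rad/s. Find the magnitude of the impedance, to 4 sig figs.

12.10 Ω

X_C = 1/(ωC) = 12.84 Ω
Parallel: admittances add. Y = 1/R + jωC
Y = (0.02755 + j0.07790) S
|Y| = 0.08263 S → |Z| = 1/|Y| = 12.10 Ω, ∠Z = −∠Y = -70.52°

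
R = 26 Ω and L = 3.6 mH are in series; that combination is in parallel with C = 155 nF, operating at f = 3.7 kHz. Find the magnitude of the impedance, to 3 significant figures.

ω = 2πf = 23250 rad/s
X_L = ωL = 83.7 Ω
X_C = 1/(ωC) = 278 Ω
Branch 1 (R+jX_L): Z₁ = 26.0 + j83.7 Ω, |Z₁| = 87.6 Ω
Branch 2 (−jX_C): Z₂ = −j278 Ω
Parallel: Z = Z₁Z₂/(Z₁+Z₂), |Z| = 124 Ω, ∠Z = 65.1°

124 Ω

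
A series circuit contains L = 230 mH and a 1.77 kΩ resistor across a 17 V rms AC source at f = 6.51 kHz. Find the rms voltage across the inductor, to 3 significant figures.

ω = 2πf = 40900 rad/s
X_L = ωL = 9410 Ω
Z = 1770 + j9410 Ω
|Z| = √(1770² + 9410²) = 9570 Ω
I = V/|Z| = 1.78 mA
V_L = I·|Z_L| = 0.00178 × 9410 = 16.7 V

16.7 V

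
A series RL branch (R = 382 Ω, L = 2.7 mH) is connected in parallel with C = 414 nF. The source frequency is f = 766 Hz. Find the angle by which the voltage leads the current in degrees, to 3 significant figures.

ω = 2πf = 4813 rad/s
X_L = ωL = 13.0 Ω
X_C = 1/(ωC) = 502 Ω
Branch 1 (R+jX_L): Z₁ = 382 + j13.0 Ω, |Z₁| = 382 Ω
Branch 2 (−jX_C): Z₂ = −j502 Ω
Parallel: Z = Z₁Z₂/(Z₁+Z₂), |Z| = 309 Ω, ∠Z = -36.1°

-36.1°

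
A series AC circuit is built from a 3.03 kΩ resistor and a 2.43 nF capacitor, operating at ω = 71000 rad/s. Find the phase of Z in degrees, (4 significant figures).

-62.40°

X_C = 1/(ωC) = 5796 Ω
Z = 3030 − j5796 Ω
|Z| = √(3030² + 5796²) = 6540 Ω
∠Z = arctan(-5796/3030) = -62.40°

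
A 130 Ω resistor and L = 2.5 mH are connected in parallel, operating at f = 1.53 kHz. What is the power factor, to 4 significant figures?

ω = 2πf = 9613 rad/s
X_L = ωL = 24.03 Ω
Parallel: admittances add. Y = 1/R + 1/(jωL)
Y = (0.007692 − j0.04161) S
|Y| = 0.04231 S → |Z| = 1/|Y| = 23.63 Ω, ∠Z = −∠Y = 79.53°
cos φ = cos(79.53°) = 0.1818

0.1818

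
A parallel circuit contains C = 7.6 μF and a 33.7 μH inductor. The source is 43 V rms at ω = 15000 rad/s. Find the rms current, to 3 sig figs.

X_L = ωL = 0.505 Ω
X_C = 1/(ωC) = 8.77 Ω
Parallel: admittances add. Y = 1/(jωL) + jωC
Y = (0 − j1.86) S
|Y| = 1.86 S → |Z| = 1/|Y| = 0.536 Ω, ∠Z = −∠Y = 90.0°
I = V/|Z| = 43/0.536 = 80.2 A

80.2 A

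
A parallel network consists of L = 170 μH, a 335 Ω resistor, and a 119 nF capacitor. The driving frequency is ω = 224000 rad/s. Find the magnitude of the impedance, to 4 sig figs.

X_L = ωL = 38.08 Ω
X_C = 1/(ωC) = 37.52 Ω
Parallel: admittances add. Y = 1/R + 1/(jωL) + jωC
Y = (0.002985 + j0.0003955) S
|Y| = 0.003011 S → |Z| = 1/|Y| = 332.1 Ω, ∠Z = −∠Y = -7.547°

332.1 Ω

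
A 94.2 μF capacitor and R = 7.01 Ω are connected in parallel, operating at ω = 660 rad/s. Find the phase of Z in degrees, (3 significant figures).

X_C = 1/(ωC) = 16.1 Ω
Parallel: admittances add. Y = 1/R + jωC
Y = (0.143 + j0.0622) S
|Y| = 0.156 S → |Z| = 1/|Y| = 6.43 Ω, ∠Z = −∠Y = -23.5°

-23.5°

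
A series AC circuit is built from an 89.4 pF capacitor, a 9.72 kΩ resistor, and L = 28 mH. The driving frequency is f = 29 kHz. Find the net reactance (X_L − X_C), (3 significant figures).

-56300 Ω

ω = 2πf = 182200 rad/s
X_L = ωL = 5100 Ω
X_C = 1/(ωC) = 61400 Ω
X = 5100 − 61400 = -56300 Ω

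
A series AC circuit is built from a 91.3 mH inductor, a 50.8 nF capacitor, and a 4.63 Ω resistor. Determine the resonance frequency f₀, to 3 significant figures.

ω₀ = 1/√(LC) = 1/√(0.0913 × 5.08e-08) = 14680 rad/s
f₀ = ω₀/(2π) = 2.34 kHz

2.34 kHz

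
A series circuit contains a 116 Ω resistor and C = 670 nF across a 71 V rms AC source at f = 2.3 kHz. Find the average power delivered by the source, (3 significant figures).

ω = 2πf = 14450 rad/s
X_C = 1/(ωC) = 103 Ω
Z = 116 − j103 Ω
|Z| = √(116² + 103²) = 155 Ω
∠Z = arctan(-103/116) = -41.7°
I = V/|Z| = 457 mA
P = VI cos φ = 71 × 0.457 × cos(-41.7°) = 24.2 W

24.2 W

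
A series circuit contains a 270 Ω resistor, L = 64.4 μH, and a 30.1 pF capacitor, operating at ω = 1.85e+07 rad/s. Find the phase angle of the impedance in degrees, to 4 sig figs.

X_L = ωL = 1191 Ω
X_C = 1/(ωC) = 1796 Ω
Net reactance X = X_L − X_C = -604.4 Ω
Z = 270.0 − j604.4 Ω
|Z| = √(270.0² + 604.4²) = 662.0 Ω
∠Z = arctan(-604.4/270.0) = -65.93°

-65.93°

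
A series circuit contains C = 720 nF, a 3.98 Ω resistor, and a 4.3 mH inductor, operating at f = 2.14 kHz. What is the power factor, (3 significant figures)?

ω = 2πf = 13450 rad/s
X_L = ωL = 57.8 Ω
X_C = 1/(ωC) = 103 Ω
Net reactance X = X_L − X_C = -45.5 Ω
Z = 3.98 − j45.5 Ω
|Z| = √(3.98² + 45.5²) = 45.6 Ω
∠Z = arctan(-45.5/3.98) = -85.0°
cos φ = cos(-85.0°) = 0.0872

0.0872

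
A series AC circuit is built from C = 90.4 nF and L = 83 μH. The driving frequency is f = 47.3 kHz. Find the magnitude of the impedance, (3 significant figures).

12.6 Ω

ω = 2πf = 297200 rad/s
X_L = ωL = 24.7 Ω
X_C = 1/(ωC) = 37.2 Ω
Net reactance X = X_L − X_C = -12.6 Ω
Z = − j12.6 Ω
|Z| = √(0² + 12.6²) = 12.6 Ω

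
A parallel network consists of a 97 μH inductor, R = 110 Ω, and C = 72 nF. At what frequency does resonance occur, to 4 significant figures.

ω₀ = 1/√(LC) = 1/√(9.7e-05 × 7.2e-08) = 378400 rad/s
f₀ = ω₀/(2π) = 60.22 kHz

60.22 kHz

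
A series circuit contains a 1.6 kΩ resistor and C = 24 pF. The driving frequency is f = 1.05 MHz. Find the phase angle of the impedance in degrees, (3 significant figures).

ω = 2πf = 6.597e+06 rad/s
X_C = 1/(ωC) = 6320 Ω
Z = 1600 − j6320 Ω
|Z| = √(1600² + 6320²) = 6520 Ω
∠Z = arctan(-6320/1600) = -75.8°

-75.8°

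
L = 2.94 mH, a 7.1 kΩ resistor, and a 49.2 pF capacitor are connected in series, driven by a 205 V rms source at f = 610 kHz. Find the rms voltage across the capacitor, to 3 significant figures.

ω = 2πf = 3.833e+06 rad/s
X_L = ωL = 11300 Ω
X_C = 1/(ωC) = 5300 Ω
Net reactance X = X_L − X_C = 5970 Ω
Z = 7100 + j5970 Ω
|Z| = √(7100² + 5970²) = 9270 Ω
I = V/|Z| = 22.1 mA
V_C = I·|Z_C| = 0.0221 × 5300 = 117 V

117 V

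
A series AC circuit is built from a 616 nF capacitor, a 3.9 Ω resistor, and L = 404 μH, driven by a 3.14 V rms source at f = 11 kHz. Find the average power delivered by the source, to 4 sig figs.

1.103 W

ω = 2πf = 69120 rad/s
X_L = ωL = 27.92 Ω
X_C = 1/(ωC) = 23.49 Ω
Net reactance X = X_L − X_C = 4.434 Ω
Z = 3.900 + j4.434 Ω
|Z| = √(3.900² + 4.434²) = 5.905 Ω
∠Z = arctan(4.434/3.900) = 48.67°
I = V/|Z| = 531.7 mA
P = VI cos φ = 3.14 × 0.5317 × cos(48.67°) = 1.103 W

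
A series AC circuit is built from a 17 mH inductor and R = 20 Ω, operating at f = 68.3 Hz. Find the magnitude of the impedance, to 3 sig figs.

ω = 2πf = 429.1 rad/s
X_L = ωL = 7.30 Ω
Z = 20.0 + j7.30 Ω
|Z| = √(20.0² + 7.30²) = 21.3 Ω

21.3 Ω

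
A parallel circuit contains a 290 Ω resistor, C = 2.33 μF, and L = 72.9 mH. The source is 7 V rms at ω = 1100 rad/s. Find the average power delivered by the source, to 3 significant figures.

169 mW

X_L = ωL = 80.2 Ω
X_C = 1/(ωC) = 390 Ω
Parallel: admittances add. Y = 1/R + 1/(jωL) + jωC
Y = (0.00345 − j0.00991) S
|Y| = 0.0105 S → |Z| = 1/|Y| = 95.3 Ω, ∠Z = −∠Y = 70.8°
I = V/|Z| = 73.4 mA
P = VI cos φ = 7 × 0.0734 × cos(70.8°) = 169 mW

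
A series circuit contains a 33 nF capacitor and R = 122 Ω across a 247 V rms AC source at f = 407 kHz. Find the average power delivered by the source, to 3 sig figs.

ω = 2πf = 2.557e+06 rad/s
X_C = 1/(ωC) = 11.8 Ω
Z = 122 − j11.8 Ω
|Z| = √(122² + 11.8²) = 123 Ω
∠Z = arctan(-11.8/122) = -5.55°
I = V/|Z| = 2.02 A
P = VI cos φ = 247 × 2.02 × cos(-5.55°) = 495 W

495 W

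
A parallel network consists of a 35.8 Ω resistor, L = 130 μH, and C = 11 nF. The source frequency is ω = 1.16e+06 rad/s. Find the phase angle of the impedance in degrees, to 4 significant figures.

-12.38°

X_L = ωL = 150.8 Ω
X_C = 1/(ωC) = 78.37 Ω
Parallel: admittances add. Y = 1/R + 1/(jωL) + jωC
Y = (0.02793 + j0.006129) S
|Y| = 0.02860 S → |Z| = 1/|Y| = 34.97 Ω, ∠Z = −∠Y = -12.38°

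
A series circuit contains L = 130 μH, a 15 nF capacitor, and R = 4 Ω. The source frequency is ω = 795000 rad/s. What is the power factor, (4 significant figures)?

0.2010

X_L = ωL = 103.3 Ω
X_C = 1/(ωC) = 83.86 Ω
Net reactance X = X_L − X_C = 19.49 Ω
Z = 4.000 + j19.49 Ω
|Z| = √(4.000² + 19.49²) = 19.90 Ω
∠Z = arctan(19.49/4.000) = 78.40°
cos φ = cos(78.40°) = 0.2010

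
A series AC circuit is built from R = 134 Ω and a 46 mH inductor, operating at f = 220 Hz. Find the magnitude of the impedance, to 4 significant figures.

148.3 Ω

ω = 2πf = 1382 rad/s
X_L = ωL = 63.59 Ω
Z = 134.0 + j63.59 Ω
|Z| = √(134.0² + 63.59²) = 148.3 Ω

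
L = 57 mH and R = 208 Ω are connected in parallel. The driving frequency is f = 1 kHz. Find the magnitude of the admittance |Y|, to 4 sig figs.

ω = 2πf = 6283 rad/s
X_L = ωL = 358.1 Ω
Parallel: admittances add. Y = 1/R + 1/(jωL)
Y = (0.004808 − j0.002792) S
|Y| = 0.005560 S → |Z| = 1/|Y| = 179.9 Ω, ∠Z = −∠Y = 30.15°

5.560 mS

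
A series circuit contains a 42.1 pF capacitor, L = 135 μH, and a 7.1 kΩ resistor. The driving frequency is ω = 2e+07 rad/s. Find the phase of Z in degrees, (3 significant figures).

12.0°

X_L = ωL = 2700 Ω
X_C = 1/(ωC) = 1190 Ω
Net reactance X = X_L − X_C = 1510 Ω
Z = 7100 + j1510 Ω
|Z| = √(7100² + 1510²) = 7260 Ω
∠Z = arctan(1510/7100) = 12.0°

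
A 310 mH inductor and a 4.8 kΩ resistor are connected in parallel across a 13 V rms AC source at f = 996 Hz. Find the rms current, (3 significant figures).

7.23 mA

ω = 2πf = 6258 rad/s
X_L = ωL = 1940 Ω
Parallel: admittances add. Y = 1/R + 1/(jωL)
Y = (0.000208 − j0.000515) S
|Y| = 0.000556 S → |Z| = 1/|Y| = 1800 Ω, ∠Z = −∠Y = 68.0°
I = V/|Z| = 13/1800 = 7.23 mA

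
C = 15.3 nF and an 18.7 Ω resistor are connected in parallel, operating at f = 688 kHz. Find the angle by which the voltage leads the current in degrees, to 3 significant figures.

-51.0°

ω = 2πf = 4.323e+06 rad/s
X_C = 1/(ωC) = 15.1 Ω
Parallel: admittances add. Y = 1/R + jωC
Y = (0.0535 + j0.0661) S
|Y| = 0.0851 S → |Z| = 1/|Y| = 11.8 Ω, ∠Z = −∠Y = -51.0°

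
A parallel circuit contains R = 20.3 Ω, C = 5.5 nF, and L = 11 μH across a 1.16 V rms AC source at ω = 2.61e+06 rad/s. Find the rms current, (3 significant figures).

61.9 mA

X_L = ωL = 28.7 Ω
X_C = 1/(ωC) = 69.7 Ω
Parallel: admittances add. Y = 1/R + 1/(jωL) + jωC
Y = (0.0493 − j0.0205) S
|Y| = 0.0533 S → |Z| = 1/|Y| = 18.7 Ω, ∠Z = −∠Y = 22.6°
I = V/|Z| = 1.16/18.7 = 61.9 mA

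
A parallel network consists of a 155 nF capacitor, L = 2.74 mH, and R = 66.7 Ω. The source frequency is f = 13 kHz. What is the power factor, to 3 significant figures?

0.878

ω = 2πf = 81680 rad/s
X_L = ωL = 224 Ω
X_C = 1/(ωC) = 79.0 Ω
Parallel: admittances add. Y = 1/R + 1/(jωL) + jωC
Y = (0.0150 + j0.00819) S
|Y| = 0.0171 S → |Z| = 1/|Y| = 58.5 Ω, ∠Z = −∠Y = -28.7°
cos φ = cos(-28.7°) = 0.878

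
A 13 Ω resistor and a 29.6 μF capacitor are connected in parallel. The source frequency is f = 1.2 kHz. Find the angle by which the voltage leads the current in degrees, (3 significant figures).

-71.0°

ω = 2πf = 7540 rad/s
X_C = 1/(ωC) = 4.48 Ω
Parallel: admittances add. Y = 1/R + jωC
Y = (0.0769 + j0.223) S
|Y| = 0.236 S → |Z| = 1/|Y| = 4.24 Ω, ∠Z = −∠Y = -71.0°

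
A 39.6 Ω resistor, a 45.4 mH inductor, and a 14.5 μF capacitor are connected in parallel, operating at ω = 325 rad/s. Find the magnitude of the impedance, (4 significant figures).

X_L = ωL = 14.76 Ω
X_C = 1/(ωC) = 212.2 Ω
Parallel: admittances add. Y = 1/R + 1/(jωL) + jωC
Y = (0.02525 − j0.06306) S
|Y| = 0.06793 S → |Z| = 1/|Y| = 14.72 Ω, ∠Z = −∠Y = 68.18°

14.72 Ω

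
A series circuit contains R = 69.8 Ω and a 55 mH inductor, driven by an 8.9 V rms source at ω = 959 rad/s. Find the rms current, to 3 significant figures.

102 mA

X_L = ωL = 52.7 Ω
Z = 69.8 + j52.7 Ω
|Z| = √(69.8² + 52.7²) = 87.5 Ω
I = V/|Z| = 8.9/87.5 = 102 mA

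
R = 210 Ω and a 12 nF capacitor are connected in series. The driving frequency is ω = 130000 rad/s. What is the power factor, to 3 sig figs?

0.311

X_C = 1/(ωC) = 641 Ω
Z = 210 − j641 Ω
|Z| = √(210² + 641²) = 675 Ω
∠Z = arctan(-641/210) = -71.9°
cos φ = cos(-71.9°) = 0.311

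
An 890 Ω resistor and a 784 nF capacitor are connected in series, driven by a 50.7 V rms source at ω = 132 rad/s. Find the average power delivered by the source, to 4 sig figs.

24.30 mW

X_C = 1/(ωC) = 9663 Ω
Z = 890.0 − j9663 Ω
|Z| = √(890.0² + 9663²) = 9704 Ω
∠Z = arctan(-9663/890.0) = -84.74°
I = V/|Z| = 5.225 mA
P = VI cos φ = 50.7 × 0.005225 × cos(-84.74°) = 24.30 mW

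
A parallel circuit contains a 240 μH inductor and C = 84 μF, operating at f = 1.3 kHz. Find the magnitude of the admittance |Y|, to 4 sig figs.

176.0 mS

ω = 2πf = 8168 rad/s
X_L = ωL = 1.960 Ω
X_C = 1/(ωC) = 1.457 Ω
Parallel: admittances add. Y = 1/(jωL) + jωC
Y = (0 + j0.1760) S
|Y| = 0.1760 S → |Z| = 1/|Y| = 5.681 Ω, ∠Z = −∠Y = -90.00°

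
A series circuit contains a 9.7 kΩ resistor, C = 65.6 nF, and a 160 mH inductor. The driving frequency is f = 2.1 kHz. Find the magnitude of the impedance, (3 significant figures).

ω = 2πf = 13190 rad/s
X_L = ωL = 2110 Ω
X_C = 1/(ωC) = 1160 Ω
Net reactance X = X_L − X_C = 956 Ω
Z = 9700 + j956 Ω
|Z| = √(9700² + 956²) = 9750 Ω

9750 Ω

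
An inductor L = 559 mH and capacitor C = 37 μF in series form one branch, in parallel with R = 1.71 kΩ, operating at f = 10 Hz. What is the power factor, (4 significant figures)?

ω = 2πf = 62.83 rad/s
X_L = ωL = 35.12 Ω
X_C = 1/(ωC) = 430.1 Ω
Branch 1: Z₁ = R = 1710 Ω
Branch 2 (series LC): Z₂ = j(X_L − X_C) = −j395.0 Ω
Parallel: Z = Z₁Z₂/(Z₁+Z₂), |Z| = 384.9 Ω, ∠Z = -76.99°
cos φ = cos(-76.99°) = 0.2251

0.2251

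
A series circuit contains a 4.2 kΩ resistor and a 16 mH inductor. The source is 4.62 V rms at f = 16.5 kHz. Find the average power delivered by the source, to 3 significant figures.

4.40 mW

ω = 2πf = 103700 rad/s
X_L = ωL = 1660 Ω
Z = 4200 + j1660 Ω
|Z| = √(4200² + 1660²) = 4520 Ω
∠Z = arctan(1660/4200) = 21.6°
I = V/|Z| = 1.02 mA
P = VI cos φ = 4.62 × 0.00102 × cos(21.6°) = 4.40 mW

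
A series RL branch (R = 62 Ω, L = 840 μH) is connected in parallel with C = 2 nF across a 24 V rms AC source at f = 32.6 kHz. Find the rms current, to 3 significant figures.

ω = 2πf = 204800 rad/s
X_L = ωL = 172 Ω
X_C = 1/(ωC) = 2440 Ω
Branch 1 (R+jX_L): Z₁ = 62.0 + j172 Ω, |Z₁| = 183 Ω
Branch 2 (−jX_C): Z₂ = −j2440 Ω
Parallel: Z = Z₁Z₂/(Z₁+Z₂), |Z| = 197 Ω, ∠Z = 68.6°
I = V/|Z| = 24/197 = 122 mA

122 mA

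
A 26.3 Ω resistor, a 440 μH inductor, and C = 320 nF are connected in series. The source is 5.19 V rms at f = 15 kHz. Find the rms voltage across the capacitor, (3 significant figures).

6.24 V

ω = 2πf = 94250 rad/s
X_L = ωL = 41.5 Ω
X_C = 1/(ωC) = 33.2 Ω
Net reactance X = X_L − X_C = 8.31 Ω
Z = 26.3 + j8.31 Ω
|Z| = √(26.3² + 8.31²) = 27.6 Ω
I = V/|Z| = 188 mA
V_C = I·|Z_C| = 0.188 × 33.2 = 6.24 V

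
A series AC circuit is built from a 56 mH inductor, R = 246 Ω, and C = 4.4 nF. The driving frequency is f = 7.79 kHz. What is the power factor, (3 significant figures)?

ω = 2πf = 48950 rad/s
X_L = ωL = 2740 Ω
X_C = 1/(ωC) = 4640 Ω
Net reactance X = X_L − X_C = -1900 Ω
Z = 246 − j1900 Ω
|Z| = √(246² + 1900²) = 1920 Ω
∠Z = arctan(-1900/246) = -82.6°
cos φ = cos(-82.6°) = 0.128

0.128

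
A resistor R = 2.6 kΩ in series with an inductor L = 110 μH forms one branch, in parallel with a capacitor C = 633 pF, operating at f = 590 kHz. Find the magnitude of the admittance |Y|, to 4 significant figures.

2.318 mS

ω = 2πf = 3.707e+06 rad/s
X_L = ωL = 407.8 Ω
X_C = 1/(ωC) = 426.2 Ω
Branch 1 (R+jX_L): Z₁ = 2600 + j407.8 Ω, |Z₁| = 2632 Ω
Branch 2 (−jX_C): Z₂ = −j426.2 Ω
Parallel: Z = Z₁Z₂/(Z₁+Z₂), |Z| = 431.4 Ω, ∠Z = -80.68°
|Y| = 1/|Z| = 2.318 mS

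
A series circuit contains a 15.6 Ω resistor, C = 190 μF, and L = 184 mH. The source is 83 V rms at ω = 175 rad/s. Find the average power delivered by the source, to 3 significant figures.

434 W

X_L = ωL = 32.2 Ω
X_C = 1/(ωC) = 30.1 Ω
Net reactance X = X_L − X_C = 2.12 Ω
Z = 15.6 + j2.12 Ω
|Z| = √(15.6² + 2.12²) = 15.7 Ω
∠Z = arctan(2.12/15.6) = 7.76°
I = V/|Z| = 5.27 A
P = VI cos φ = 83 × 5.27 × cos(7.76°) = 434 W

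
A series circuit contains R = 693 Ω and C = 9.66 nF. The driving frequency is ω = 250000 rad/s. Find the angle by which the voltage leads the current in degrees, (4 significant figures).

-30.86°

X_C = 1/(ωC) = 414.1 Ω
Z = 693.0 − j414.1 Ω
|Z| = √(693.0² + 414.1²) = 807.3 Ω
∠Z = arctan(-414.1/693.0) = -30.86°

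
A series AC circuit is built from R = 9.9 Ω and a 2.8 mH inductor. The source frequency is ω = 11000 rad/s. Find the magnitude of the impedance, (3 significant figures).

32.4 Ω

X_L = ωL = 30.8 Ω
Z = 9.90 + j30.8 Ω
|Z| = √(9.90² + 30.8²) = 32.4 Ω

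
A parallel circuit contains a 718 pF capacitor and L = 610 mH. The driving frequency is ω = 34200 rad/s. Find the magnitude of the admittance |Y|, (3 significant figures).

23.4 μS

X_L = ωL = 20900 Ω
X_C = 1/(ωC) = 40700 Ω
Parallel: admittances add. Y = 1/(jωL) + jωC
Y = (0 − j2.34e-05) S
|Y| = 2.34e-05 S → |Z| = 1/|Y| = 42800 Ω, ∠Z = −∠Y = 90.0°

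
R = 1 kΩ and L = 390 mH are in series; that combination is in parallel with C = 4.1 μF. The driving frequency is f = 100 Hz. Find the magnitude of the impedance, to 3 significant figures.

ω = 2πf = 628.3 rad/s
X_L = ωL = 245 Ω
X_C = 1/(ωC) = 388 Ω
Branch 1 (R+jX_L): Z₁ = 1000 + j245 Ω, |Z₁| = 1030 Ω
Branch 2 (−jX_C): Z₂ = −j388 Ω
Parallel: Z = Z₁Z₂/(Z₁+Z₂), |Z| = 396 Ω, ∠Z = -68.1°

396 Ω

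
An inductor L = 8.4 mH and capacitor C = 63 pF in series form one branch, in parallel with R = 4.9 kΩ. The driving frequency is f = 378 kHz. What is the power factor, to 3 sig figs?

0.938

ω = 2πf = 2.375e+06 rad/s
X_L = ωL = 20000 Ω
X_C = 1/(ωC) = 6680 Ω
Branch 1: Z₁ = R = 4900 Ω
Branch 2 (series LC): Z₂ = j(X_L − X_C) = j13300 Ω
Parallel: Z = Z₁Z₂/(Z₁+Z₂), |Z| = 4600 Ω, ∠Z = 20.3°
cos φ = cos(20.3°) = 0.938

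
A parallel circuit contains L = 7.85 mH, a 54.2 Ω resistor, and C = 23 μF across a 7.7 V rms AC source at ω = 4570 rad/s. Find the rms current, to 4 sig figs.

611.4 mA

X_L = ωL = 35.87 Ω
X_C = 1/(ωC) = 9.514 Ω
Parallel: admittances add. Y = 1/R + 1/(jωL) + jωC
Y = (0.01845 + j0.07724) S
|Y| = 0.07941 S → |Z| = 1/|Y| = 12.59 Ω, ∠Z = −∠Y = -76.56°
I = V/|Z| = 7.7/12.59 = 611.4 mA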